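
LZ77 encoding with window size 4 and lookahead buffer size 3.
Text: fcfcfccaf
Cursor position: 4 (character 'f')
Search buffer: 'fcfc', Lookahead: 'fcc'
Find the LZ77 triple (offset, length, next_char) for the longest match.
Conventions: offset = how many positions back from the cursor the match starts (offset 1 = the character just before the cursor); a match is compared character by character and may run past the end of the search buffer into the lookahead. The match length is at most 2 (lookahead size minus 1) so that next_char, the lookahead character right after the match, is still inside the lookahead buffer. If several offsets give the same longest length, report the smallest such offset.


Try each offset into the search buffer:
  offset=1 (pos 3, char 'c'): match length 0
  offset=2 (pos 2, char 'f'): match length 2
  offset=3 (pos 1, char 'c'): match length 0
  offset=4 (pos 0, char 'f'): match length 2
Longest match has length 2, found at offsets 2, 4; take the smallest, offset 2.
next_char = character at position 4 + 2 = 6 -> 'c'

Best match: offset=2, length=2 (matching 'fc' starting at position 2)
LZ77 triple: (2, 2, 'c')


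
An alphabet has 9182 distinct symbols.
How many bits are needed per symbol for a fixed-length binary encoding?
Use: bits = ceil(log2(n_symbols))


log2(9182) = 13.1646
Bracket: 2^13 = 8192 < 9182 <= 2^14 = 16384
So ceil(log2(9182)) = 14

bits = ceil(log2(9182)) = ceil(13.1646) = 14 bits


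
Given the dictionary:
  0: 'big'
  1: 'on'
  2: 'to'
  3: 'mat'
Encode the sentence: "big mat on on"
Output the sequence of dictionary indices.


Look up each word in the dictionary:
  'big' -> 0
  'mat' -> 3
  'on' -> 1
  'on' -> 1

Encoded: [0, 3, 1, 1]


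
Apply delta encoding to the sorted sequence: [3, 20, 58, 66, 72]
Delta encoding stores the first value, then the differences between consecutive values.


First value: 3
Deltas:
  20 - 3 = 17
  58 - 20 = 38
  66 - 58 = 8
  72 - 66 = 6


Delta encoded: [3, 17, 38, 8, 6]


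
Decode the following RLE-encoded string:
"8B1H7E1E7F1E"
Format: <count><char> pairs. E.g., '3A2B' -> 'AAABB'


Expanding each <count><char> pair:
  8B -> 'BBBBBBBB'
  1H -> 'H'
  7E -> 'EEEEEEE'
  1E -> 'E'
  7F -> 'FFFFFFF'
  1E -> 'E'

Decoded = BBBBBBBBHEEEEEEEEFFFFFFFE


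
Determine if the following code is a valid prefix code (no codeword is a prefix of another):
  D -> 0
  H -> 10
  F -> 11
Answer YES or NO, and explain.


Checking each pair (does one codeword prefix another?):
  D='0' vs H='10': no prefix
  D='0' vs F='11': no prefix
  H='10' vs D='0': no prefix
  H='10' vs F='11': no prefix
  F='11' vs D='0': no prefix
  F='11' vs H='10': no prefix
No violation found over all pairs.

YES -- this is a valid prefix code. No codeword is a prefix of any other codeword.


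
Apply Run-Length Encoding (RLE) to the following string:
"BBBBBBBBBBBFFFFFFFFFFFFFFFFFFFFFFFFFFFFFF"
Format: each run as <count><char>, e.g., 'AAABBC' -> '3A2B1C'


Scanning runs left to right:
  i=0: run of 'B' x 11 -> '11B'
  i=11: run of 'F' x 30 -> '30F'

RLE = 11B30F


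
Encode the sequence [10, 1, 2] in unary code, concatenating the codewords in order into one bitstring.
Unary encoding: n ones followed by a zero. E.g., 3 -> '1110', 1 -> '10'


Encode each number as n ones followed by a terminating 0:
  10 -> 11111111110 (11 bits)
  1 -> 10 (2 bits)
  2 -> 110 (3 bits)
Total length = 11 + 2 + 3 = 16 bits.

Unary([10, 1, 2]) = 1111111111010110 (16 bits)


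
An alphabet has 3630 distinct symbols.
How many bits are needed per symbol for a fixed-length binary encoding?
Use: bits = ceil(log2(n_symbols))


log2(3630) = 11.8258
Bracket: 2^11 = 2048 < 3630 <= 2^12 = 4096
So ceil(log2(3630)) = 12

bits = ceil(log2(3630)) = ceil(11.8258) = 12 bits


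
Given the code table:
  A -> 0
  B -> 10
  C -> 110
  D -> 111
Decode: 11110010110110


Decoding:
111 -> D
10 -> B
0 -> A
10 -> B
110 -> C
110 -> C


Result: DBABCC


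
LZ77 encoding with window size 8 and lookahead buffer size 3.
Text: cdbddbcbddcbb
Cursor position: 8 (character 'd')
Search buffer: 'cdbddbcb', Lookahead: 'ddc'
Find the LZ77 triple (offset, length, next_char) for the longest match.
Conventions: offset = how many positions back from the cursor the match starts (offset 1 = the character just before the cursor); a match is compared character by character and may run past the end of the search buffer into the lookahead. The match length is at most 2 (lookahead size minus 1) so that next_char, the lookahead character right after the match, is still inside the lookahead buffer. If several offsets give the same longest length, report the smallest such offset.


Try each offset into the search buffer:
  offset=1 (pos 7, char 'b'): match length 0
  offset=2 (pos 6, char 'c'): match length 0
  offset=3 (pos 5, char 'b'): match length 0
  offset=4 (pos 4, char 'd'): match length 1
  offset=5 (pos 3, char 'd'): match length 2
  offset=6 (pos 2, char 'b'): match length 0
  offset=7 (pos 1, char 'd'): match length 1
  offset=8 (pos 0, char 'c'): match length 0
Longest match has length 2 at offset 5.
next_char = character at position 8 + 2 = 10 -> 'c'

Best match: offset=5, length=2 (matching 'dd' starting at position 3)
LZ77 triple: (5, 2, 'c')


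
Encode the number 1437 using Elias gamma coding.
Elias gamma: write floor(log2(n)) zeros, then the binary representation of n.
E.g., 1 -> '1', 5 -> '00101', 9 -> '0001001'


num_bits = floor(log2(1437)) + 1 = 11
leading_zeros = num_bits - 1 = 10
binary(1437) = 10110011101

Elias gamma(1437) = '0000000000' + '10110011101' = 000000000010110011101 (21 bits)


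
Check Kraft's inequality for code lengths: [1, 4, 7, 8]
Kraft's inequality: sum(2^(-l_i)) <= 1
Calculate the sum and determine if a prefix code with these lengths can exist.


Sum = 2^(-1) + 2^(-4) + 2^(-7) + 2^(-8)
    = 0.5 + 0.0625 + 0.0078125 + 0.00390625
    = 147/256 = 0.57421875
Since 0.57421875 <= 1, Kraft's inequality IS satisfied.
A prefix code with these lengths CAN exist.

Kraft sum = 0.57421875. Satisfied.


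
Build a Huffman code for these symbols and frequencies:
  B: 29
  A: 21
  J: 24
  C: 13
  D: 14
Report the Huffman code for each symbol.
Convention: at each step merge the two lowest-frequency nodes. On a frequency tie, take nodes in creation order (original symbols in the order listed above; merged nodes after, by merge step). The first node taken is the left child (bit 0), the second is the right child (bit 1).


Huffman tree construction:
Step 1: Merge C(13) + D(14) = 27
Step 2: Merge A(21) + J(24) = 45
Step 3: Merge (C+D)(27) + B(29) = 56
Step 4: Merge (A+J)(45) + ((C+D)+B)(56) = 101
Read each symbol's code off the tree from the root (left child = 0, right child = 1).

Codes:
  B: 11 (length 2)
  A: 00 (length 2)
  J: 01 (length 2)
  C: 100 (length 3)
  D: 101 (length 3)
Average code length: 229/101 = 2.2673 bits/symbol


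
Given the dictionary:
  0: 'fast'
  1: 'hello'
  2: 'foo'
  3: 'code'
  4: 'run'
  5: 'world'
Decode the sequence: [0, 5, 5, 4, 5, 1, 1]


Look up each index in the dictionary:
  0 -> 'fast'
  5 -> 'world'
  5 -> 'world'
  4 -> 'run'
  5 -> 'world'
  1 -> 'hello'
  1 -> 'hello'

Decoded: "fast world world run world hello hello"


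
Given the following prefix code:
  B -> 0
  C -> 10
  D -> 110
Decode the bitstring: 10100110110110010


Decoding step by step:
Bits 10 -> C
Bits 10 -> C
Bits 0 -> B
Bits 110 -> D
Bits 110 -> D
Bits 110 -> D
Bits 0 -> B
Bits 10 -> C


Decoded message: CCBDDDBC


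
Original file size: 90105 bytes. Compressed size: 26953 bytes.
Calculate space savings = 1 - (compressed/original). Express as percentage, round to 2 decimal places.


ratio = compressed/original = 26953/90105 = 0.299129
savings = 1 - ratio = 1 - 0.299129 = 0.700871
as a percentage: 0.700871 * 100 = 70.09%

Space savings = 1 - 26953/90105 = 70.09%


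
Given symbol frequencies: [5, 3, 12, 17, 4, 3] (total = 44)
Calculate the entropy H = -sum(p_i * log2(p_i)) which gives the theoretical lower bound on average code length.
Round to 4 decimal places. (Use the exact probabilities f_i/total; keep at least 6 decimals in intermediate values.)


Per-symbol terms -p_i * log2(p_i) with p_i = f_i/44:
  p = 5/44 = 0.113636: log2(p) = -3.137504, -p*log2(p) = 0.356534
  p = 3/44 = 0.068182: log2(p) = -3.874469, -p*log2(p) = 0.264168
  p = 12/44 = 0.272727: log2(p) = -1.874469, -p*log2(p) = 0.511219
  p = 17/44 = 0.386364: log2(p) = -1.371969, -p*log2(p) = 0.530079
  p = 4/44 = 0.090909: log2(p) = -3.459432, -p*log2(p) = 0.314494
  p = 3/44 = 0.068182: log2(p) = -3.874469, -p*log2(p) = 0.264168
H = 0.356534 + 0.264168 + 0.511219 + 0.530079 + 0.314494 + 0.264168 = 2.240662

H = 2.2407 bits/symbol


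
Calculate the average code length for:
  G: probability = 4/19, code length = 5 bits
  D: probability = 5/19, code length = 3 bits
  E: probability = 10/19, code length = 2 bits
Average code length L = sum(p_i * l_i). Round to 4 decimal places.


Weighted contributions p_i * l_i:
  G: (4/19) * 5 = 20/19
  D: (5/19) * 3 = 15/19
  E: (10/19) * 2 = 20/19
Sum = (20 + 15 + 20)/19 = 55/19

L = 55/19 = 2.8947 bits/symbol


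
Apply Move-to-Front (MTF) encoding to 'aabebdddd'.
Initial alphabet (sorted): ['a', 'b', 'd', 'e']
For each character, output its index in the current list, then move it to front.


MTF encoding:
'a': index 0 in ['a', 'b', 'd', 'e'] -> ['a', 'b', 'd', 'e']
'a': index 0 in ['a', 'b', 'd', 'e'] -> ['a', 'b', 'd', 'e']
'b': index 1 in ['a', 'b', 'd', 'e'] -> ['b', 'a', 'd', 'e']
'e': index 3 in ['b', 'a', 'd', 'e'] -> ['e', 'b', 'a', 'd']
'b': index 1 in ['e', 'b', 'a', 'd'] -> ['b', 'e', 'a', 'd']
'd': index 3 in ['b', 'e', 'a', 'd'] -> ['d', 'b', 'e', 'a']
'd': index 0 in ['d', 'b', 'e', 'a'] -> ['d', 'b', 'e', 'a']
'd': index 0 in ['d', 'b', 'e', 'a'] -> ['d', 'b', 'e', 'a']
'd': index 0 in ['d', 'b', 'e', 'a'] -> ['d', 'b', 'e', 'a']


Output: [0, 0, 1, 3, 1, 3, 0, 0, 0]


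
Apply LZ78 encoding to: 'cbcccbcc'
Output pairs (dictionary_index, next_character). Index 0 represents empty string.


LZ78 encoding steps:
Dictionary: {0: ''}
Step 1: w='' (idx 0), next='c' -> output (0, 'c'), add 'c' as idx 1
Step 2: w='' (idx 0), next='b' -> output (0, 'b'), add 'b' as idx 2
Step 3: w='c' (idx 1), next='c' -> output (1, 'c'), add 'cc' as idx 3
Step 4: w='c' (idx 1), next='b' -> output (1, 'b'), add 'cb' as idx 4
Step 5: w='cc' (idx 3), end of input -> output (3, '')


Encoded: [(0, 'c'), (0, 'b'), (1, 'c'), (1, 'b'), (3, '')]


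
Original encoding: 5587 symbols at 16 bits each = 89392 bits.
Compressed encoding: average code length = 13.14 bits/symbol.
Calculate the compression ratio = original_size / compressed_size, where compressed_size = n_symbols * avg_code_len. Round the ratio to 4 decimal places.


original_size = n_symbols * orig_bits = 5587 * 16 = 89392 bits
compressed_size = n_symbols * avg_code_len = 5587 * 13.14 = 73413.18 bits
ratio = original_size / compressed_size = 89392 / 73413.18 = 1.2177

Compression ratio = 1.2177


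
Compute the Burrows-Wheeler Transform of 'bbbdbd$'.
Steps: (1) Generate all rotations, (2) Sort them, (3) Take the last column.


Rotations (sorted):
  0: $bbbdbd -> last char: d
  1: bbbdbd$ -> last char: $
  2: bbdbd$b -> last char: b
  3: bd$bbbd -> last char: d
  4: bdbd$bb -> last char: b
  5: d$bbbdb -> last char: b
  6: dbd$bbb -> last char: b


BWT = d$bdbbb


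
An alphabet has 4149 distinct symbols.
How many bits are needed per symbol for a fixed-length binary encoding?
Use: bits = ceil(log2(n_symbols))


log2(4149) = 12.0185
Bracket: 2^12 = 4096 < 4149 <= 2^13 = 8192
So ceil(log2(4149)) = 13

bits = ceil(log2(4149)) = ceil(12.0185) = 13 bits


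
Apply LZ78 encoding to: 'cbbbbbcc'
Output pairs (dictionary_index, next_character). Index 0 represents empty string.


LZ78 encoding steps:
Dictionary: {0: ''}
Step 1: w='' (idx 0), next='c' -> output (0, 'c'), add 'c' as idx 1
Step 2: w='' (idx 0), next='b' -> output (0, 'b'), add 'b' as idx 2
Step 3: w='b' (idx 2), next='b' -> output (2, 'b'), add 'bb' as idx 3
Step 4: w='bb' (idx 3), next='c' -> output (3, 'c'), add 'bbc' as idx 4
Step 5: w='c' (idx 1), end of input -> output (1, '')


Encoded: [(0, 'c'), (0, 'b'), (2, 'b'), (3, 'c'), (1, '')]


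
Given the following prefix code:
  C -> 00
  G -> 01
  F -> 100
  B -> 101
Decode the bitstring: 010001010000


Decoding step by step:
Bits 01 -> G
Bits 00 -> C
Bits 01 -> G
Bits 01 -> G
Bits 00 -> C
Bits 00 -> C


Decoded message: GCGGCC


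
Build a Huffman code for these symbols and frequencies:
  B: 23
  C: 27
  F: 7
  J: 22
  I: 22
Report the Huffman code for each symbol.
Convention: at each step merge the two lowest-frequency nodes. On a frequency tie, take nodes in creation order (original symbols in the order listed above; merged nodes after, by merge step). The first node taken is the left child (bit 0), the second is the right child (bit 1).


Huffman tree construction:
Step 1: Merge F(7) + J(22) = 29
Step 2: Merge I(22) + B(23) = 45
Step 3: Merge C(27) + (F+J)(29) = 56
Step 4: Merge (I+B)(45) + (C+(F+J))(56) = 101
Read each symbol's code off the tree from the root (left child = 0, right child = 1).

Codes:
  B: 01 (length 2)
  C: 10 (length 2)
  F: 110 (length 3)
  J: 111 (length 3)
  I: 00 (length 2)
Average code length: 231/101 = 2.2871 bits/symbol


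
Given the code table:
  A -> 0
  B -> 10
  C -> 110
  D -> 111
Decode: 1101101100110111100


Decoding:
110 -> C
110 -> C
110 -> C
0 -> A
110 -> C
111 -> D
10 -> B
0 -> A


Result: CCCACDBA


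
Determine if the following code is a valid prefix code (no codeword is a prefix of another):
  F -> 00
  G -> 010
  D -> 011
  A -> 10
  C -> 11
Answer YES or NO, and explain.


Checking each pair (does one codeword prefix another?):
  F='00' vs G='010': no prefix
  F='00' vs D='011': no prefix
  F='00' vs A='10': no prefix
  F='00' vs C='11': no prefix
  G='010' vs F='00': no prefix
  G='010' vs D='011': no prefix
  G='010' vs A='10': no prefix
  G='010' vs C='11': no prefix
  D='011' vs F='00': no prefix
  D='011' vs G='010': no prefix
  D='011' vs A='10': no prefix
  D='011' vs C='11': no prefix
  A='10' vs F='00': no prefix
  A='10' vs G='010': no prefix
  A='10' vs D='011': no prefix
  A='10' vs C='11': no prefix
  C='11' vs F='00': no prefix
  C='11' vs G='010': no prefix
  C='11' vs D='011': no prefix
  C='11' vs A='10': no prefix
No violation found over all pairs.

YES -- this is a valid prefix code. No codeword is a prefix of any other codeword.


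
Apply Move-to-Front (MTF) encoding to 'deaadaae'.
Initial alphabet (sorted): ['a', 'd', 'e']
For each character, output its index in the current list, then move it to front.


MTF encoding:
'd': index 1 in ['a', 'd', 'e'] -> ['d', 'a', 'e']
'e': index 2 in ['d', 'a', 'e'] -> ['e', 'd', 'a']
'a': index 2 in ['e', 'd', 'a'] -> ['a', 'e', 'd']
'a': index 0 in ['a', 'e', 'd'] -> ['a', 'e', 'd']
'd': index 2 in ['a', 'e', 'd'] -> ['d', 'a', 'e']
'a': index 1 in ['d', 'a', 'e'] -> ['a', 'd', 'e']
'a': index 0 in ['a', 'd', 'e'] -> ['a', 'd', 'e']
'e': index 2 in ['a', 'd', 'e'] -> ['e', 'a', 'd']


Output: [1, 2, 2, 0, 2, 1, 0, 2]


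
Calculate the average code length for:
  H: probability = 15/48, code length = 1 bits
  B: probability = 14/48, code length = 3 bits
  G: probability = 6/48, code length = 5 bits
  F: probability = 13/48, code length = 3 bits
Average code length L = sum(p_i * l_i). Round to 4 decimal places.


Weighted contributions p_i * l_i:
  H: (15/48) * 1 = 15/48
  B: (14/48) * 3 = 42/48
  G: (6/48) * 5 = 30/48
  F: (13/48) * 3 = 39/48
Sum = (15 + 42 + 30 + 39)/48 = 126/48

L = 126/48 = 2.6250 bits/symbol


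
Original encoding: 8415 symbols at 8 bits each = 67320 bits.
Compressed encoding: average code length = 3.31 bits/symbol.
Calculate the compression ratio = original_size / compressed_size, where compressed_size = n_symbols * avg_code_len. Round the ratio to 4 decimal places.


original_size = n_symbols * orig_bits = 8415 * 8 = 67320 bits
compressed_size = n_symbols * avg_code_len = 8415 * 3.31 = 27853.65 bits
ratio = original_size / compressed_size = 67320 / 27853.65 = 2.4169

Compression ratio = 2.4169


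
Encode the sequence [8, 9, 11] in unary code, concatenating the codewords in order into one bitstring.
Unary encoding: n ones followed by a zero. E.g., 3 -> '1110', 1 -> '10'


Encode each number as n ones followed by a terminating 0:
  8 -> 111111110 (9 bits)
  9 -> 1111111110 (10 bits)
  11 -> 111111111110 (12 bits)
Total length = 9 + 10 + 12 = 31 bits.

Unary([8, 9, 11]) = 1111111101111111110111111111110 (31 bits)


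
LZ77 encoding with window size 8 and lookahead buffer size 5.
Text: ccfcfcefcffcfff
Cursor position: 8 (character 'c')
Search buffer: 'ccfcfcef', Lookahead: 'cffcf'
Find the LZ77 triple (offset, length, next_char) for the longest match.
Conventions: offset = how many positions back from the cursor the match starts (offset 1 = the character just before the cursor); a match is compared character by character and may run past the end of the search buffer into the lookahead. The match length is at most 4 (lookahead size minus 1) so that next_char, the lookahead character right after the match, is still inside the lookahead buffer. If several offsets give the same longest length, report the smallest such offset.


Try each offset into the search buffer:
  offset=1 (pos 7, char 'f'): match length 0
  offset=2 (pos 6, char 'e'): match length 0
  offset=3 (pos 5, char 'c'): match length 1
  offset=4 (pos 4, char 'f'): match length 0
  offset=5 (pos 3, char 'c'): match length 2
  offset=6 (pos 2, char 'f'): match length 0
  offset=7 (pos 1, char 'c'): match length 2
  offset=8 (pos 0, char 'c'): match length 1
Longest match has length 2, found at offsets 5, 7; take the smallest, offset 5.
next_char = character at position 8 + 2 = 10 -> 'f'

Best match: offset=5, length=2 (matching 'cf' starting at position 3)
LZ77 triple: (5, 2, 'f')


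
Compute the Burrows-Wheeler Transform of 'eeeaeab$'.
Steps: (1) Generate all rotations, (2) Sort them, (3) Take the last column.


Rotations (sorted):
  0: $eeeaeab -> last char: b
  1: ab$eeeae -> last char: e
  2: aeab$eee -> last char: e
  3: b$eeeaea -> last char: a
  4: eab$eeea -> last char: a
  5: eaeab$ee -> last char: e
  6: eeaeab$e -> last char: e
  7: eeeaeab$ -> last char: $


BWT = beeaaee$


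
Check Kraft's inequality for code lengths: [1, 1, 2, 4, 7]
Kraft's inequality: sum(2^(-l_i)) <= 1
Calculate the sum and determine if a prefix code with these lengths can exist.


Sum = 2^(-1) + 2^(-1) + 2^(-2) + 2^(-4) + 2^(-7)
    = 0.5 + 0.5 + 0.25 + 0.0625 + 0.0078125
    = 169/128 = 1.3203125
Since 1.3203125 > 1, Kraft's inequality is NOT satisfied.
A prefix code with these lengths CANNOT exist.

Kraft sum = 1.3203125. Not satisfied.


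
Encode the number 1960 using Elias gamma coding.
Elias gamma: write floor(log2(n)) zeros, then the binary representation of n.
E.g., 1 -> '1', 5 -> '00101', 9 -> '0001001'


num_bits = floor(log2(1960)) + 1 = 11
leading_zeros = num_bits - 1 = 10
binary(1960) = 11110101000

Elias gamma(1960) = '0000000000' + '11110101000' = 000000000011110101000 (21 bits)


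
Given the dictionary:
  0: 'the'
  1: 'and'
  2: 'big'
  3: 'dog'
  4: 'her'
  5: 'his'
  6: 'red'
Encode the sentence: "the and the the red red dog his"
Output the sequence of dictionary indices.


Look up each word in the dictionary:
  'the' -> 0
  'and' -> 1
  'the' -> 0
  'the' -> 0
  'red' -> 6
  'red' -> 6
  'dog' -> 3
  'his' -> 5

Encoded: [0, 1, 0, 0, 6, 6, 3, 5]


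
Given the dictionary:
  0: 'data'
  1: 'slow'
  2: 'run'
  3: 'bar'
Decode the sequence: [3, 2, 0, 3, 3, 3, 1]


Look up each index in the dictionary:
  3 -> 'bar'
  2 -> 'run'
  0 -> 'data'
  3 -> 'bar'
  3 -> 'bar'
  3 -> 'bar'
  1 -> 'slow'

Decoded: "bar run data bar bar bar slow"


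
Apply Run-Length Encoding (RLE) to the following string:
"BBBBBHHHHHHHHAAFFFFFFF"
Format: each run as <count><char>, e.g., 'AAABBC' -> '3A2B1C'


Scanning runs left to right:
  i=0: run of 'B' x 5 -> '5B'
  i=5: run of 'H' x 8 -> '8H'
  i=13: run of 'A' x 2 -> '2A'
  i=15: run of 'F' x 7 -> '7F'

RLE = 5B8H2A7F


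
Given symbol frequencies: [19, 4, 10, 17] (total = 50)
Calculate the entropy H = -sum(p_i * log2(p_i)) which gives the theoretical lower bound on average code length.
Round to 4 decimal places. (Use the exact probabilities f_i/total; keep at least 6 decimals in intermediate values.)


Per-symbol terms -p_i * log2(p_i) with p_i = f_i/50:
  p = 19/50 = 0.380000: log2(p) = -1.395929, -p*log2(p) = 0.530453
  p = 4/50 = 0.080000: log2(p) = -3.643856, -p*log2(p) = 0.291508
  p = 10/50 = 0.200000: log2(p) = -2.321928, -p*log2(p) = 0.464386
  p = 17/50 = 0.340000: log2(p) = -1.556393, -p*log2(p) = 0.529174
H = 0.530453 + 0.291508 + 0.464386 + 0.529174 = 1.815521

H = 1.8155 bits/symbol


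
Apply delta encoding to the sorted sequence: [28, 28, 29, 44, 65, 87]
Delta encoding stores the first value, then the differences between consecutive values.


First value: 28
Deltas:
  28 - 28 = 0
  29 - 28 = 1
  44 - 29 = 15
  65 - 44 = 21
  87 - 65 = 22


Delta encoded: [28, 0, 1, 15, 21, 22]


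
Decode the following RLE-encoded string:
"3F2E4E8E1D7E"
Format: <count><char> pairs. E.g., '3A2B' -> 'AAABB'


Expanding each <count><char> pair:
  3F -> 'FFF'
  2E -> 'EE'
  4E -> 'EEEE'
  8E -> 'EEEEEEEE'
  1D -> 'D'
  7E -> 'EEEEEEE'

Decoded = FFFEEEEEEEEEEEEEEDEEEEEEE


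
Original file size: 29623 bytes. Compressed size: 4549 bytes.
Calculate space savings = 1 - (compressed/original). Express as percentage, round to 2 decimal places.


ratio = compressed/original = 4549/29623 = 0.153563
savings = 1 - ratio = 1 - 0.153563 = 0.846437
as a percentage: 0.846437 * 100 = 84.64%

Space savings = 1 - 4549/29623 = 84.64%


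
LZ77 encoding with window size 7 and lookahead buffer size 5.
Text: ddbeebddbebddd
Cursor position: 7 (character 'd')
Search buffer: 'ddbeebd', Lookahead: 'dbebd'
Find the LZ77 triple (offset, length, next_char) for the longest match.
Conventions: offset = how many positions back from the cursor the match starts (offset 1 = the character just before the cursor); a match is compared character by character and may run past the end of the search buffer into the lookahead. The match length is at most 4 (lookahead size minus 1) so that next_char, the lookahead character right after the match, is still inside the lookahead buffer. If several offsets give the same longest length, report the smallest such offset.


Try each offset into the search buffer:
  offset=1 (pos 6, char 'd'): match length 1
  offset=2 (pos 5, char 'b'): match length 0
  offset=3 (pos 4, char 'e'): match length 0
  offset=4 (pos 3, char 'e'): match length 0
  offset=5 (pos 2, char 'b'): match length 0
  offset=6 (pos 1, char 'd'): match length 3
  offset=7 (pos 0, char 'd'): match length 1
Longest match has length 3 at offset 6.
next_char = character at position 7 + 3 = 10 -> 'b'

Best match: offset=6, length=3 (matching 'dbe' starting at position 1)
LZ77 triple: (6, 3, 'b')


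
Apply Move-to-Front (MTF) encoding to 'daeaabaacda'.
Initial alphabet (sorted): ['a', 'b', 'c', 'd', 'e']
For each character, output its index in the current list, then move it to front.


MTF encoding:
'd': index 3 in ['a', 'b', 'c', 'd', 'e'] -> ['d', 'a', 'b', 'c', 'e']
'a': index 1 in ['d', 'a', 'b', 'c', 'e'] -> ['a', 'd', 'b', 'c', 'e']
'e': index 4 in ['a', 'd', 'b', 'c', 'e'] -> ['e', 'a', 'd', 'b', 'c']
'a': index 1 in ['e', 'a', 'd', 'b', 'c'] -> ['a', 'e', 'd', 'b', 'c']
'a': index 0 in ['a', 'e', 'd', 'b', 'c'] -> ['a', 'e', 'd', 'b', 'c']
'b': index 3 in ['a', 'e', 'd', 'b', 'c'] -> ['b', 'a', 'e', 'd', 'c']
'a': index 1 in ['b', 'a', 'e', 'd', 'c'] -> ['a', 'b', 'e', 'd', 'c']
'a': index 0 in ['a', 'b', 'e', 'd', 'c'] -> ['a', 'b', 'e', 'd', 'c']
'c': index 4 in ['a', 'b', 'e', 'd', 'c'] -> ['c', 'a', 'b', 'e', 'd']
'd': index 4 in ['c', 'a', 'b', 'e', 'd'] -> ['d', 'c', 'a', 'b', 'e']
'a': index 2 in ['d', 'c', 'a', 'b', 'e'] -> ['a', 'd', 'c', 'b', 'e']


Output: [3, 1, 4, 1, 0, 3, 1, 0, 4, 4, 2]


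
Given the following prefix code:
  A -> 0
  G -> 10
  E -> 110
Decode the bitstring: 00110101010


Decoding step by step:
Bits 0 -> A
Bits 0 -> A
Bits 110 -> E
Bits 10 -> G
Bits 10 -> G
Bits 10 -> G


Decoded message: AAEGGG


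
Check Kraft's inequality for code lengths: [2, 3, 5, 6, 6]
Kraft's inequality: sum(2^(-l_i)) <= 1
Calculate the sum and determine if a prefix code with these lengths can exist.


Sum = 2^(-2) + 2^(-3) + 2^(-5) + 2^(-6) + 2^(-6)
    = 0.25 + 0.125 + 0.03125 + 0.015625 + 0.015625
    = 28/64 = 0.4375
Since 0.4375 <= 1, Kraft's inequality IS satisfied.
A prefix code with these lengths CAN exist.

Kraft sum = 0.4375. Satisfied.


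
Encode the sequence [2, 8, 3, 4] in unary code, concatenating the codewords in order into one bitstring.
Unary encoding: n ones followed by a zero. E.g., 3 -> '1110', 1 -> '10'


Encode each number as n ones followed by a terminating 0:
  2 -> 110 (3 bits)
  8 -> 111111110 (9 bits)
  3 -> 1110 (4 bits)
  4 -> 11110 (5 bits)
Total length = 3 + 9 + 4 + 5 = 21 bits.

Unary([2, 8, 3, 4]) = 110111111110111011110 (21 bits)


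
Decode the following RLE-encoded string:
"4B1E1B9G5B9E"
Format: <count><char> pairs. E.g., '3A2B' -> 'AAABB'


Expanding each <count><char> pair:
  4B -> 'BBBB'
  1E -> 'E'
  1B -> 'B'
  9G -> 'GGGGGGGGG'
  5B -> 'BBBBB'
  9E -> 'EEEEEEEEE'

Decoded = BBBBEBGGGGGGGGGBBBBBEEEEEEEEE


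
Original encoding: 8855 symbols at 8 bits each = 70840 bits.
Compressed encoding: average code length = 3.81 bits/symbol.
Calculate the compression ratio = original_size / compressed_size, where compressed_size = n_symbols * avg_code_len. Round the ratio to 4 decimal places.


original_size = n_symbols * orig_bits = 8855 * 8 = 70840 bits
compressed_size = n_symbols * avg_code_len = 8855 * 3.81 = 33737.55 bits
ratio = original_size / compressed_size = 70840 / 33737.55 = 2.0997

Compression ratio = 2.0997


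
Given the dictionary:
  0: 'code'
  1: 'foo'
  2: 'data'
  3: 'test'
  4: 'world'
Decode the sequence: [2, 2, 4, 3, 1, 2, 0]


Look up each index in the dictionary:
  2 -> 'data'
  2 -> 'data'
  4 -> 'world'
  3 -> 'test'
  1 -> 'foo'
  2 -> 'data'
  0 -> 'code'

Decoded: "data data world test foo data code"


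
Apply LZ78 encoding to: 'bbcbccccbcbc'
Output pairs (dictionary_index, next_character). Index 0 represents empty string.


LZ78 encoding steps:
Dictionary: {0: ''}
Step 1: w='' (idx 0), next='b' -> output (0, 'b'), add 'b' as idx 1
Step 2: w='b' (idx 1), next='c' -> output (1, 'c'), add 'bc' as idx 2
Step 3: w='bc' (idx 2), next='c' -> output (2, 'c'), add 'bcc' as idx 3
Step 4: w='' (idx 0), next='c' -> output (0, 'c'), add 'c' as idx 4
Step 5: w='c' (idx 4), next='b' -> output (4, 'b'), add 'cb' as idx 5
Step 6: w='cb' (idx 5), next='c' -> output (5, 'c'), add 'cbc' as idx 6


Encoded: [(0, 'b'), (1, 'c'), (2, 'c'), (0, 'c'), (4, 'b'), (5, 'c')]


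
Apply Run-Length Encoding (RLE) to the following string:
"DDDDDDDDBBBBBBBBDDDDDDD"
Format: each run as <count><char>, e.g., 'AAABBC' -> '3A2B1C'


Scanning runs left to right:
  i=0: run of 'D' x 8 -> '8D'
  i=8: run of 'B' x 8 -> '8B'
  i=16: run of 'D' x 7 -> '7D'

RLE = 8D8B7D


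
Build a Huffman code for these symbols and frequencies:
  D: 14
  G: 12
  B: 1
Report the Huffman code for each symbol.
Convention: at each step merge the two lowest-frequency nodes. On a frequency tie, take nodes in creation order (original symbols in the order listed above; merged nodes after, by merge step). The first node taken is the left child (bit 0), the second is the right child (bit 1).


Huffman tree construction:
Step 1: Merge B(1) + G(12) = 13
Step 2: Merge (B+G)(13) + D(14) = 27
Read each symbol's code off the tree from the root (left child = 0, right child = 1).

Codes:
  D: 1 (length 1)
  G: 01 (length 2)
  B: 00 (length 2)
Average code length: 40/27 = 1.4815 bits/symbol


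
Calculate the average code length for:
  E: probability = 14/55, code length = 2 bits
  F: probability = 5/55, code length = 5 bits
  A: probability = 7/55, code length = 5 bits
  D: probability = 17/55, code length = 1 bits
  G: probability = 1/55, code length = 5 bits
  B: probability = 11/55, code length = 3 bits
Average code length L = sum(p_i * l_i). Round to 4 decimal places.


Weighted contributions p_i * l_i:
  E: (14/55) * 2 = 28/55
  F: (5/55) * 5 = 25/55
  A: (7/55) * 5 = 35/55
  D: (17/55) * 1 = 17/55
  G: (1/55) * 5 = 5/55
  B: (11/55) * 3 = 33/55
Sum = (28 + 25 + 35 + 17 + 5 + 33)/55 = 143/55

L = 143/55 = 2.6000 bits/symbol


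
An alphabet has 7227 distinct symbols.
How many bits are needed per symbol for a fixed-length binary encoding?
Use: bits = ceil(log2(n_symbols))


log2(7227) = 12.8192
Bracket: 2^12 = 4096 < 7227 <= 2^13 = 8192
So ceil(log2(7227)) = 13

bits = ceil(log2(7227)) = ceil(12.8192) = 13 bits


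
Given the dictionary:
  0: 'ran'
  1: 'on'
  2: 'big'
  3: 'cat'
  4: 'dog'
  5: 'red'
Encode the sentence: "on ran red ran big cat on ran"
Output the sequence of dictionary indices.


Look up each word in the dictionary:
  'on' -> 1
  'ran' -> 0
  'red' -> 5
  'ran' -> 0
  'big' -> 2
  'cat' -> 3
  'on' -> 1
  'ran' -> 0

Encoded: [1, 0, 5, 0, 2, 3, 1, 0]


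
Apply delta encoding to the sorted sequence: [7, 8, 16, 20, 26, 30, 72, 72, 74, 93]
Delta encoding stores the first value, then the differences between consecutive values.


First value: 7
Deltas:
  8 - 7 = 1
  16 - 8 = 8
  20 - 16 = 4
  26 - 20 = 6
  30 - 26 = 4
  72 - 30 = 42
  72 - 72 = 0
  74 - 72 = 2
  93 - 74 = 19


Delta encoded: [7, 1, 8, 4, 6, 4, 42, 0, 2, 19]


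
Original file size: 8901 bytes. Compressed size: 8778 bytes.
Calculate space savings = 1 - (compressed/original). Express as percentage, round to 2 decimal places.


ratio = compressed/original = 8778/8901 = 0.986181
savings = 1 - ratio = 1 - 0.986181 = 0.013819
as a percentage: 0.013819 * 100 = 1.38%

Space savings = 1 - 8778/8901 = 1.38%


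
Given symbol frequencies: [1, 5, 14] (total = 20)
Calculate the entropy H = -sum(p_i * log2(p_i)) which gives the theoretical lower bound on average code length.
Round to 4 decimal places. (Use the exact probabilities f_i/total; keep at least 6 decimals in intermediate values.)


Per-symbol terms -p_i * log2(p_i) with p_i = f_i/20:
  p = 1/20 = 0.050000: log2(p) = -4.321928, -p*log2(p) = 0.216096
  p = 5/20 = 0.250000: log2(p) = -2.000000, -p*log2(p) = 0.500000
  p = 14/20 = 0.700000: log2(p) = -0.514573, -p*log2(p) = 0.360201
H = 0.216096 + 0.500000 + 0.360201 = 1.076297

H = 1.0763 bits/symbol


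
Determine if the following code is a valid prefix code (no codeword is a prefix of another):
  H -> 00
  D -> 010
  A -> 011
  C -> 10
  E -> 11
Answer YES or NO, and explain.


Checking each pair (does one codeword prefix another?):
  H='00' vs D='010': no prefix
  H='00' vs A='011': no prefix
  H='00' vs C='10': no prefix
  H='00' vs E='11': no prefix
  D='010' vs H='00': no prefix
  D='010' vs A='011': no prefix
  D='010' vs C='10': no prefix
  D='010' vs E='11': no prefix
  A='011' vs H='00': no prefix
  A='011' vs D='010': no prefix
  A='011' vs C='10': no prefix
  A='011' vs E='11': no prefix
  C='10' vs H='00': no prefix
  C='10' vs D='010': no prefix
  C='10' vs A='011': no prefix
  C='10' vs E='11': no prefix
  E='11' vs H='00': no prefix
  E='11' vs D='010': no prefix
  E='11' vs A='011': no prefix
  E='11' vs C='10': no prefix
No violation found over all pairs.

YES -- this is a valid prefix code. No codeword is a prefix of any other codeword.


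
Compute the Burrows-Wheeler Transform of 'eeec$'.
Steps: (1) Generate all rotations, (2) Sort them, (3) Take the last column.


Rotations (sorted):
  0: $eeec -> last char: c
  1: c$eee -> last char: e
  2: ec$ee -> last char: e
  3: eec$e -> last char: e
  4: eeec$ -> last char: $


BWT = ceee$


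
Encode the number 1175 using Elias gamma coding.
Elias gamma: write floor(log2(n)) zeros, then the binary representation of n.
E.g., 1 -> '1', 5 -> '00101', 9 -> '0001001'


num_bits = floor(log2(1175)) + 1 = 11
leading_zeros = num_bits - 1 = 10
binary(1175) = 10010010111

Elias gamma(1175) = '0000000000' + '10010010111' = 000000000010010010111 (21 bits)


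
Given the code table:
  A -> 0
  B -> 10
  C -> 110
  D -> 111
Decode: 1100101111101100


Decoding:
110 -> C
0 -> A
10 -> B
111 -> D
110 -> C
110 -> C
0 -> A


Result: CABDCCA


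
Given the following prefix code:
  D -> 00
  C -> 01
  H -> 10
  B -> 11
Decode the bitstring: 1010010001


Decoding step by step:
Bits 10 -> H
Bits 10 -> H
Bits 01 -> C
Bits 00 -> D
Bits 01 -> C


Decoded message: HHCDC


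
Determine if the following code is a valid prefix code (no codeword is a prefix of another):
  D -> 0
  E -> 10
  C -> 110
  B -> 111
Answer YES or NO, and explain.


Checking each pair (does one codeword prefix another?):
  D='0' vs E='10': no prefix
  D='0' vs C='110': no prefix
  D='0' vs B='111': no prefix
  E='10' vs D='0': no prefix
  E='10' vs C='110': no prefix
  E='10' vs B='111': no prefix
  C='110' vs D='0': no prefix
  C='110' vs E='10': no prefix
  C='110' vs B='111': no prefix
  B='111' vs D='0': no prefix
  B='111' vs E='10': no prefix
  B='111' vs C='110': no prefix
No violation found over all pairs.

YES -- this is a valid prefix code. No codeword is a prefix of any other codeword.


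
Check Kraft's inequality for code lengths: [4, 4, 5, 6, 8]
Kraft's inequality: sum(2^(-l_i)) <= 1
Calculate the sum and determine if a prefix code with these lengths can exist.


Sum = 2^(-4) + 2^(-4) + 2^(-5) + 2^(-6) + 2^(-8)
    = 0.0625 + 0.0625 + 0.03125 + 0.015625 + 0.00390625
    = 45/256 = 0.17578125
Since 0.17578125 <= 1, Kraft's inequality IS satisfied.
A prefix code with these lengths CAN exist.

Kraft sum = 0.17578125. Satisfied.


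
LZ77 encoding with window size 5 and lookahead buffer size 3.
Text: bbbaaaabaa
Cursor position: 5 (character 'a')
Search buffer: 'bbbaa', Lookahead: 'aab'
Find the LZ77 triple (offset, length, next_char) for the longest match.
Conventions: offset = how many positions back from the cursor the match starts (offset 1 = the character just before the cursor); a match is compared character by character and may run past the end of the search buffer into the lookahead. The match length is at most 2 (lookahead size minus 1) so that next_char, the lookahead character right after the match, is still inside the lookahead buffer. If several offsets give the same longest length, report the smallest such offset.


Try each offset into the search buffer:
  offset=1 (pos 4, char 'a'): match length 2
  offset=2 (pos 3, char 'a'): match length 2
  offset=3 (pos 2, char 'b'): match length 0
  offset=4 (pos 1, char 'b'): match length 0
  offset=5 (pos 0, char 'b'): match length 0
Longest match has length 2, found at offsets 1, 2; take the smallest, offset 1.
next_char = character at position 5 + 2 = 7 -> 'b'

Best match: offset=1, length=2 (matching 'aa' starting at position 4)
LZ77 triple: (1, 2, 'b')


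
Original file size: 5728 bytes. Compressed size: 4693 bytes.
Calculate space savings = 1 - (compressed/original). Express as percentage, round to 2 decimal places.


ratio = compressed/original = 4693/5728 = 0.819309
savings = 1 - ratio = 1 - 0.819309 = 0.180691
as a percentage: 0.180691 * 100 = 18.07%

Space savings = 1 - 4693/5728 = 18.07%


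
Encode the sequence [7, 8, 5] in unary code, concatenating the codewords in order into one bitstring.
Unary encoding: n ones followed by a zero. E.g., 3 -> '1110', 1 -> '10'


Encode each number as n ones followed by a terminating 0:
  7 -> 11111110 (8 bits)
  8 -> 111111110 (9 bits)
  5 -> 111110 (6 bits)
Total length = 8 + 9 + 6 = 23 bits.

Unary([7, 8, 5]) = 11111110111111110111110 (23 bits)


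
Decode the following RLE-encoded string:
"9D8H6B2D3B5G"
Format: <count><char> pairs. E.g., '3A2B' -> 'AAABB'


Expanding each <count><char> pair:
  9D -> 'DDDDDDDDD'
  8H -> 'HHHHHHHH'
  6B -> 'BBBBBB'
  2D -> 'DD'
  3B -> 'BBB'
  5G -> 'GGGGG'

Decoded = DDDDDDDDDHHHHHHHHBBBBBBDDBBBGGGGG


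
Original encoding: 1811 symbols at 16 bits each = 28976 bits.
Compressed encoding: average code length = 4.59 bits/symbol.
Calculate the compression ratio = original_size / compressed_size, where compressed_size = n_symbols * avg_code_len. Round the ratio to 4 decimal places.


original_size = n_symbols * orig_bits = 1811 * 16 = 28976 bits
compressed_size = n_symbols * avg_code_len = 1811 * 4.59 = 8312.49 bits
ratio = original_size / compressed_size = 28976 / 8312.49 = 3.4858

Compression ratio = 3.4858


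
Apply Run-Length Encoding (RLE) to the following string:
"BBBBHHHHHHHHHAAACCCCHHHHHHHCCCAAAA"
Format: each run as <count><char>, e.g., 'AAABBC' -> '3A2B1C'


Scanning runs left to right:
  i=0: run of 'B' x 4 -> '4B'
  i=4: run of 'H' x 9 -> '9H'
  i=13: run of 'A' x 3 -> '3A'
  i=16: run of 'C' x 4 -> '4C'
  i=20: run of 'H' x 7 -> '7H'
  i=27: run of 'C' x 3 -> '3C'
  i=30: run of 'A' x 4 -> '4A'

RLE = 4B9H3A4C7H3C4A


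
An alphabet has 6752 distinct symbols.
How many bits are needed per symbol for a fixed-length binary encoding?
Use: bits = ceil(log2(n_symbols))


log2(6752) = 12.7211
Bracket: 2^12 = 4096 < 6752 <= 2^13 = 8192
So ceil(log2(6752)) = 13

bits = ceil(log2(6752)) = ceil(12.7211) = 13 bits


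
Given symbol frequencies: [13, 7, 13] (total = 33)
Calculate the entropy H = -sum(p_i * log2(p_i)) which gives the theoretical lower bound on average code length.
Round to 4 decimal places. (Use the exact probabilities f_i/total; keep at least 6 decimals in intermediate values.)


Per-symbol terms -p_i * log2(p_i) with p_i = f_i/33:
  p = 13/33 = 0.393939: log2(p) = -1.343954, -p*log2(p) = 0.529437
  p = 7/33 = 0.212121: log2(p) = -2.237039, -p*log2(p) = 0.474523
  p = 13/33 = 0.393939: log2(p) = -1.343954, -p*log2(p) = 0.529437
H = 0.529437 + 0.474523 + 0.529437 = 1.533397

H = 1.5334 bits/symbol


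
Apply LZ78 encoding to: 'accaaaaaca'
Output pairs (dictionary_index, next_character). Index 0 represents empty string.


LZ78 encoding steps:
Dictionary: {0: ''}
Step 1: w='' (idx 0), next='a' -> output (0, 'a'), add 'a' as idx 1
Step 2: w='' (idx 0), next='c' -> output (0, 'c'), add 'c' as idx 2
Step 3: w='c' (idx 2), next='a' -> output (2, 'a'), add 'ca' as idx 3
Step 4: w='a' (idx 1), next='a' -> output (1, 'a'), add 'aa' as idx 4
Step 5: w='aa' (idx 4), next='c' -> output (4, 'c'), add 'aac' as idx 5
Step 6: w='a' (idx 1), end of input -> output (1, '')


Encoded: [(0, 'a'), (0, 'c'), (2, 'a'), (1, 'a'), (4, 'c'), (1, '')]


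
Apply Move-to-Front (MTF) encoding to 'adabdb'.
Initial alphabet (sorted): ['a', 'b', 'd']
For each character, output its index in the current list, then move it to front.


MTF encoding:
'a': index 0 in ['a', 'b', 'd'] -> ['a', 'b', 'd']
'd': index 2 in ['a', 'b', 'd'] -> ['d', 'a', 'b']
'a': index 1 in ['d', 'a', 'b'] -> ['a', 'd', 'b']
'b': index 2 in ['a', 'd', 'b'] -> ['b', 'a', 'd']
'd': index 2 in ['b', 'a', 'd'] -> ['d', 'b', 'a']
'b': index 1 in ['d', 'b', 'a'] -> ['b', 'd', 'a']


Output: [0, 2, 1, 2, 2, 1]


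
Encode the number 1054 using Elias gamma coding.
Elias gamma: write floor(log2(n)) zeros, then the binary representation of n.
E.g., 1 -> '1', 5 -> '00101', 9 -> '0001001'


num_bits = floor(log2(1054)) + 1 = 11
leading_zeros = num_bits - 1 = 10
binary(1054) = 10000011110

Elias gamma(1054) = '0000000000' + '10000011110' = 000000000010000011110 (21 bits)


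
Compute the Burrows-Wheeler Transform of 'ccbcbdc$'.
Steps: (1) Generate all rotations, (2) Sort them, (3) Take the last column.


Rotations (sorted):
  0: $ccbcbdc -> last char: c
  1: bcbdc$cc -> last char: c
  2: bdc$ccbc -> last char: c
  3: c$ccbcbd -> last char: d
  4: cbcbdc$c -> last char: c
  5: cbdc$ccb -> last char: b
  6: ccbcbdc$ -> last char: $
  7: dc$ccbcb -> last char: b


BWT = cccdcb$b


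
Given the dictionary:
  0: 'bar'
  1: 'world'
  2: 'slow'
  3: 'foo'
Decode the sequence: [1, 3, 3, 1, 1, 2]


Look up each index in the dictionary:
  1 -> 'world'
  3 -> 'foo'
  3 -> 'foo'
  1 -> 'world'
  1 -> 'world'
  2 -> 'slow'

Decoded: "world foo foo world world slow"
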